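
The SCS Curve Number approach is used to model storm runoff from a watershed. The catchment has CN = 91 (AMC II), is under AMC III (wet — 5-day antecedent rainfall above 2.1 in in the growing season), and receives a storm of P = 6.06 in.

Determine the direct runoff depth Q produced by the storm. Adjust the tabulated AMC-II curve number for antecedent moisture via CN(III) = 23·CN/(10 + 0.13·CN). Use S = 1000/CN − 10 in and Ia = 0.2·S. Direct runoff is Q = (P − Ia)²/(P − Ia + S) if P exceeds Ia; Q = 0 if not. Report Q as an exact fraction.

Q = 130282927347/23378077450 in ≈ 5.573 in

Adjust CN=91 to AMC III: 23·91/(10 + 0.13·91) → 2093 ÷ (2183/100) = 209300/2183 ≈ 95.877
Retention S: 1000/CN − 10 with CN=95.877 → S = 900/2093 ≈ 0.430 in
Ia = 0.2·(900/2093) = 180/2093 in ≈ 0.086 in
P − Ia = 6.060 − 0.086 = 625179/104650 ≈ 5.974 in (> 0, runoff occurs)
Q = (625179/104650)²/((625179/104650) + 900/2093) = (390848782041/10951622500)/(670179/104650) = 130282927347/23378077450 in ≈ 5.573 in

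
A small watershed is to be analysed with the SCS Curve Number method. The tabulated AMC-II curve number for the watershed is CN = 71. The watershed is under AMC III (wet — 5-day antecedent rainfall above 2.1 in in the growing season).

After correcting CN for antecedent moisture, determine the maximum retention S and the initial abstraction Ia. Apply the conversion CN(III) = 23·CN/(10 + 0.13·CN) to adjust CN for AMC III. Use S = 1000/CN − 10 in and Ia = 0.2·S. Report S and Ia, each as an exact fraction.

CN(III) from CN(II)=71: (23·71)/(10 + 0.13·71) = 163300/1923 ≈ 84.919
Max retention: S = 1000/(163300/1923) − 10 = 2900/1633 in (≈ 1.776 in)
Ia = 0.2·(2900/1633) = 580/1633 in ≈ 0.355 in

S = 2900/1633 in ≈ 1.776 in; Ia = 580/1633 in ≈ 0.355 in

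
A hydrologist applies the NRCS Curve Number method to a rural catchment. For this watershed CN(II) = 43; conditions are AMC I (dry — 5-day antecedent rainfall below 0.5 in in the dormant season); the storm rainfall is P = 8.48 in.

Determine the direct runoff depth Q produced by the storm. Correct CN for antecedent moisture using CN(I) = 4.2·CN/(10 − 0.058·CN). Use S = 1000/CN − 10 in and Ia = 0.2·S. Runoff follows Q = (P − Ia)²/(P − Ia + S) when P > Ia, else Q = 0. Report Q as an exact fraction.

Q = 66520336/477483825 in ≈ 0.139 in

Dry (AMC I): CN(I) = 4.2·43/(10 − 0.058·43) = (903/5)/(3753/500) = 30100/1251 ≈ 24.061
Max retention: S = 1000/(30100/1251) − 10 = 9500/301 in (≈ 31.561 in)
Initial abstraction Ia = S/5 = (9500/301)/5 = 1900/301 ≈ 6.312 in
Excess rainfall: 8.480 − 6.312 = 2.168 in; P > Ia so Q > 0
Q = (16312/7525)²/((16312/7525) + 9500/301) = (266081344/56625625)/(253812/7525) = 66520336/477483825 in ≈ 0.139 in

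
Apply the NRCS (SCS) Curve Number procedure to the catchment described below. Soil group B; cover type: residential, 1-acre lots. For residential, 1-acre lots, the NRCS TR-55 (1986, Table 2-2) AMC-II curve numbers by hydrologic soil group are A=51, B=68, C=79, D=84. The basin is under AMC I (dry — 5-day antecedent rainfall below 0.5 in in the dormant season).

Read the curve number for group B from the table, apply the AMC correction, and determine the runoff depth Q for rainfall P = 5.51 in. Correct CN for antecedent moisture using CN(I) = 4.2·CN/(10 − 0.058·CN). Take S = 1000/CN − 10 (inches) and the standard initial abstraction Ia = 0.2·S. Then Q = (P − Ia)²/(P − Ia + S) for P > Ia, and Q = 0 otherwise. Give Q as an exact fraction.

NRCS table: residential, 1-acre lots, soil group B → CN(II) = 68
CN(I) from CN(II)=68: (4.2·68)/(10 − 0.058·68) = 35700/757 ≈ 47.160
Max retention: S = 1000/(35700/757) − 10 = 4000/357 in (≈ 11.204 in)
Ia = 0.2·(4000/357) = 800/357 in ≈ 2.241 in
Excess rainfall: 5.510 − 2.241 = 3.269 in; P > Ia so Q > 0
Q = (116707/35700)²/((116707/35700) + 4000/357) = (13620523849/1274490000)/(516707/35700) = 13620523849/18446439900 in ≈ 0.738 in

Q = 13620523849/18446439900 in ≈ 0.738 in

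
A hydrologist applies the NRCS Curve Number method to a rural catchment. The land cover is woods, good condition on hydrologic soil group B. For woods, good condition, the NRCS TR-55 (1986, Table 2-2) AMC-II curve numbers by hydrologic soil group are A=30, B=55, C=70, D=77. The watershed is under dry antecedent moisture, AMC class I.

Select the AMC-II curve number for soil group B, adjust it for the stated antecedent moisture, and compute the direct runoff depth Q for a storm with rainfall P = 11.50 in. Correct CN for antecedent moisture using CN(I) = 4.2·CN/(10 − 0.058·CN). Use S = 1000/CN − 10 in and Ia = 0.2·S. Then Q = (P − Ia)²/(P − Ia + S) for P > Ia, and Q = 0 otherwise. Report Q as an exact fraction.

Q = 1371241/642334 in ≈ 2.135 in

NRCS table: woods, good condition, soil group B → CN(II) = 55
CN(I) from CN(II)=55: (4.2·55)/(10 − 0.058·55) = 7700/227 ≈ 33.921
Retention S: 1000/CN − 10 with CN=33.921 → S = 1500/77 ≈ 19.481 in
Ia = 0.2S: 0.2·19.481 = 3.896 in (exactly 300/77)
Since P=11.500 > Ia=3.896: effective rainfall P−Ia = 1171/154 in
Q = (1171/154)²/((1171/154) + 1500/77) = (1371241/23716)/(4171/154) = 1371241/642334 in ≈ 2.135 in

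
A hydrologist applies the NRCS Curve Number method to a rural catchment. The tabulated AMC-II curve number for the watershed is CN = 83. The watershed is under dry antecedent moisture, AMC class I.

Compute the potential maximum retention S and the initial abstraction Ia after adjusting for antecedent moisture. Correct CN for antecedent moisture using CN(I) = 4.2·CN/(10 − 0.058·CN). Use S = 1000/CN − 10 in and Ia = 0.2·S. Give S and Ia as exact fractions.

Adjust CN=83 to AMC I: 4.2·83/(10 − 0.058·83) → (1743/5) ÷ (2593/500) = 174300/2593 ≈ 67.219
S = 1000/(174300/2593) − 10 = 8500/1743 in ≈ 4.877 in
Ia = 0.2·(8500/1743) = 1700/1743 in ≈ 0.975 in

S = 8500/1743 in ≈ 4.877 in; Ia = 1700/1743 in ≈ 0.975 in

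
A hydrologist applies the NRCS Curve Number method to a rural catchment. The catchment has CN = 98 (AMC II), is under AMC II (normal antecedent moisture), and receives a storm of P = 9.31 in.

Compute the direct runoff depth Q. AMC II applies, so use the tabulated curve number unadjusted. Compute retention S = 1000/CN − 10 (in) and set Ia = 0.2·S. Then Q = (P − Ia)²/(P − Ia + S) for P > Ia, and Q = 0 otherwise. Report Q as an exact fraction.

CN(II) = 98; AMC II needs no correction.
S = 1000/98 − 10 = 10/49 in ≈ 0.204 in
Initial abstraction Ia = S/5 = (10/49)/5 = 2/49 ≈ 0.041 in
Since P=9.310 > Ia=0.041: effective rainfall P−Ia = 45419/4900 in
Runoff Q = (P−Ia)²/(P−Ia+S) = (9.269)²/(9.269+0.204) = 2062885561/227453100 ≈ 9.069 in

Q = 2062885561/227453100 in ≈ 9.069 in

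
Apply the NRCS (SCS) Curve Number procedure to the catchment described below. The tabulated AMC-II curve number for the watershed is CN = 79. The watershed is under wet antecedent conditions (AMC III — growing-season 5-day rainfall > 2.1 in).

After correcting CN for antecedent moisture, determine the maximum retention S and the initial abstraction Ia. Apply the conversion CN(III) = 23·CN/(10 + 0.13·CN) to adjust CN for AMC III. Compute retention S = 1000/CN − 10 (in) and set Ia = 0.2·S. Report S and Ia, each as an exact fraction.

CN(III) from CN(II)=79: (23·79)/(10 + 0.13·79) = 181700/2027 ≈ 89.640
Retention S: 1000/CN − 10 with CN=89.640 → S = 2100/1817 ≈ 1.156 in
Ia = 0.2·(2100/1817) = 420/1817 in ≈ 0.231 in

S = 2100/1817 in ≈ 1.156 in; Ia = 420/1817 in ≈ 0.231 in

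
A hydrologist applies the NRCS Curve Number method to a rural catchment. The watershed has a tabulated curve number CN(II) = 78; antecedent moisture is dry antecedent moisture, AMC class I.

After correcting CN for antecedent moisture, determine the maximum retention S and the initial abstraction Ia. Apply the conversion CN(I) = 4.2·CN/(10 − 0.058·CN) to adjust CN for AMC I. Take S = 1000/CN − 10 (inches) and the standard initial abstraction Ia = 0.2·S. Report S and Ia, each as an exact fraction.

Adjust CN=78 to AMC I: 4.2·78/(10 − 0.058·78) → (1638/5) ÷ (1369/250) = 81900/1369 ≈ 59.825
Retention S: 1000/CN − 10 with CN=59.825 → S = 5500/819 ≈ 6.716 in
Ia = 0.2·(5500/819) = 1100/819 in ≈ 1.343 in

S = 5500/819 in ≈ 6.716 in; Ia = 1100/819 in ≈ 1.343 in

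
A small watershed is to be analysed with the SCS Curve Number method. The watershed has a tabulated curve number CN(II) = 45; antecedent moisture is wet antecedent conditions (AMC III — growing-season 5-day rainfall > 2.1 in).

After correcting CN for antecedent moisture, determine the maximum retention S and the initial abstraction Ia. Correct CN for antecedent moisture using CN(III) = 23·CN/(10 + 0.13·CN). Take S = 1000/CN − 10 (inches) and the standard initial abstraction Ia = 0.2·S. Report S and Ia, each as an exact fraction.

S = 1100/207 in ≈ 5.314 in; Ia = 220/207 in ≈ 1.063 in

Wet (AMC III): CN(III) = 23·45/(10 + 0.13·45) = 1035/(317/20) = 20700/317 ≈ 65.300
Retention S: 1000/CN − 10 with CN=65.300 → S = 1100/207 ≈ 5.314 in
Initial abstraction Ia = S/5 = (1100/207)/5 = 220/207 ≈ 1.063 in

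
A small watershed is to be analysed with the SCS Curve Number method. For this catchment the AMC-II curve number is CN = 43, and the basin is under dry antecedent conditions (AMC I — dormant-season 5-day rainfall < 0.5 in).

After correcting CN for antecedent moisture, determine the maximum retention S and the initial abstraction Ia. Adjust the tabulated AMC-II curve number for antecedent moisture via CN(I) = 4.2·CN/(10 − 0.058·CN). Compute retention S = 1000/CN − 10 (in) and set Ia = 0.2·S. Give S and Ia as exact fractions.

S = 9500/301 in ≈ 31.561 in; Ia = 1900/301 in ≈ 6.312 in

CN(I) from CN(II)=43: (4.2·43)/(10 − 0.058·43) = 30100/1251 ≈ 24.061
Retention S: 1000/CN − 10 with CN=24.061 → S = 9500/301 ≈ 31.561 in
Initial abstraction Ia = S/5 = (9500/301)/5 = 1900/301 ≈ 6.312 in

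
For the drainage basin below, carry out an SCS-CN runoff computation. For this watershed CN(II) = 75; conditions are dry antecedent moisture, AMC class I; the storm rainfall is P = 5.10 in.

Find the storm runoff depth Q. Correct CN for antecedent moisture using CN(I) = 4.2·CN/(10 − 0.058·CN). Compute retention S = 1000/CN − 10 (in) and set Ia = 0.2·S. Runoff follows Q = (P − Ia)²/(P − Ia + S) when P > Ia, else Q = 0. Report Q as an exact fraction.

CN(I) from CN(II)=75: (4.2·75)/(10 − 0.058·75) = 6300/113 ≈ 55.752
S = 1000/(6300/113) − 10 = 500/63 in ≈ 7.937 in
Initial abstraction Ia = S/5 = (500/63)/5 = 100/63 ≈ 1.587 in
P − Ia = 5.100 − 1.587 = 2213/630 ≈ 3.513 in (> 0, runoff occurs)
Q: (2213/630)² ÷ (7213/630) = 4897369/4544190 in (≈ 1.078 in)

Q = 4897369/4544190 in ≈ 1.078 in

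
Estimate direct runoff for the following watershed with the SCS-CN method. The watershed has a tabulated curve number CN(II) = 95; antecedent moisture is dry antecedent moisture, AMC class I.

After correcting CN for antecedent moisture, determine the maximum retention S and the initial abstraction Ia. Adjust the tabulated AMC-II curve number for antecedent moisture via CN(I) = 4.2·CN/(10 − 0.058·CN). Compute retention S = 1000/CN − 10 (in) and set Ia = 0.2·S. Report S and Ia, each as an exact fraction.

Adjust CN=95 to AMC I: 4.2·95/(10 − 0.058·95) → 399 ÷ (449/100) = 39900/449 ≈ 88.864
S = 1000/(39900/449) − 10 = 500/399 in ≈ 1.253 in
Ia = 0.2·(500/399) = 100/399 in ≈ 0.251 in

S = 500/399 in ≈ 1.253 in; Ia = 100/399 in ≈ 0.251 in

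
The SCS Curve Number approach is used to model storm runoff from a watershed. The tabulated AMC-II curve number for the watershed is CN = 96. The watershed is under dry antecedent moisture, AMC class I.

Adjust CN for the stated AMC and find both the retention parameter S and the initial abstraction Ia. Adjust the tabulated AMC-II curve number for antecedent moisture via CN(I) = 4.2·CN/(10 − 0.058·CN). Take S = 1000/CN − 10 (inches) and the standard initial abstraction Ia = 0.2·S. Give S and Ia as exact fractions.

S = 125/126 in ≈ 0.992 in; Ia = 25/126 in ≈ 0.198 in

Dry (AMC I): CN(I) = 4.2·96/(10 − 0.058·96) = (2016/5)/(554/125) = 25200/277 ≈ 90.975
Retention S: 1000/CN − 10 with CN=90.975 → S = 125/126 ≈ 0.992 in
Initial abstraction Ia = S/5 = (125/126)/5 = 25/126 ≈ 0.198 in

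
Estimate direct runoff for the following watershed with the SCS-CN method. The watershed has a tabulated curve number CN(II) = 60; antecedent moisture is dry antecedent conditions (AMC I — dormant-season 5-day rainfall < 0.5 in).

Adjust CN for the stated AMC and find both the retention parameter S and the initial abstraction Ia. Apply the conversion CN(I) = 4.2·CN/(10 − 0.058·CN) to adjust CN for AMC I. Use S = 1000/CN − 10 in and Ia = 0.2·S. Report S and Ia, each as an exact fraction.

S = 1000/63 in ≈ 15.873 in; Ia = 200/63 in ≈ 3.175 in

Dry (AMC I): CN(I) = 4.2·60/(10 − 0.058·60) = 252/(163/25) = 6300/163 ≈ 38.650
Retention S: 1000/CN − 10 with CN=38.650 → S = 1000/63 ≈ 15.873 in
Ia = 0.2·(1000/63) = 200/63 in ≈ 3.175 in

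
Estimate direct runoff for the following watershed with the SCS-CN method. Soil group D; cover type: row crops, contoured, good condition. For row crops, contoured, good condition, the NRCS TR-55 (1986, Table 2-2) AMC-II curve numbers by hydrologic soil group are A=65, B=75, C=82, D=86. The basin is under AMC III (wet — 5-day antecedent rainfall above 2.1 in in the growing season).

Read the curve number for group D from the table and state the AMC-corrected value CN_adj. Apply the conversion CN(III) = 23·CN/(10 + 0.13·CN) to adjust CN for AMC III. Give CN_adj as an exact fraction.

NRCS table: row crops, contoured, good condition, soil group D → CN(II) = 86
CN(III) from CN(II)=86: (23·86)/(10 + 0.13·86) = 98900/1059 ≈ 93.390

CN_adj = 98900/1059 ≈ 93.390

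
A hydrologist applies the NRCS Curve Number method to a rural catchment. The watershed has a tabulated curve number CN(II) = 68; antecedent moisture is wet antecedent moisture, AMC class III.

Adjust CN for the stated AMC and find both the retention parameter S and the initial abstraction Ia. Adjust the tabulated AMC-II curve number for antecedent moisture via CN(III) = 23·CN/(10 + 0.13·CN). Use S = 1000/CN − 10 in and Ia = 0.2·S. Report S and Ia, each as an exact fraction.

S = 800/391 in ≈ 2.046 in; Ia = 160/391 in ≈ 0.409 in

Wet (AMC III): CN(III) = 23·68/(10 + 0.13·68) = 1564/(471/25) = 39100/471 ≈ 83.015
S = 1000/(39100/471) − 10 = 800/391 in ≈ 2.046 in
Ia = 0.2S: 0.2·2.046 = 0.409 in (exactly 160/391)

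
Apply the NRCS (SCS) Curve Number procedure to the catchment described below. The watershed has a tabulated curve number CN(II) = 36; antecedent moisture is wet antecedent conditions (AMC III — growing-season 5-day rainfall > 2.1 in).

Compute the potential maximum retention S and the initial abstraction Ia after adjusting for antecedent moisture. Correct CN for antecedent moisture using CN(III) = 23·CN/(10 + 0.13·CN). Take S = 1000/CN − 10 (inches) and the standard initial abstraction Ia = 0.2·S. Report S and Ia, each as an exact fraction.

S = 1600/207 in ≈ 7.729 in; Ia = 320/207 in ≈ 1.546 in

Adjust CN=36 to AMC III: 23·36/(10 + 0.13·36) → 828 ÷ (367/25) = 20700/367 ≈ 56.403
Max retention: S = 1000/(20700/367) − 10 = 1600/207 in (≈ 7.729 in)
Ia = 0.2·(1600/207) = 320/207 in ≈ 1.546 in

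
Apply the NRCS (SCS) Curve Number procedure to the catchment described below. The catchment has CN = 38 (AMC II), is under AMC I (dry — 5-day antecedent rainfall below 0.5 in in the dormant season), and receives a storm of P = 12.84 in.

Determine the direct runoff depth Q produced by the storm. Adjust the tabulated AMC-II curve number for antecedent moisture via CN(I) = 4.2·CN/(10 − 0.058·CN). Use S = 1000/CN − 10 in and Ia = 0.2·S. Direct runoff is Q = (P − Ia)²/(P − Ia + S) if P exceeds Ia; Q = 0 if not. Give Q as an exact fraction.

Q = 2558235241/4369838025 in ≈ 0.585 in

Adjust CN=38 to AMC I: 4.2·38/(10 − 0.058·38) → (798/5) ÷ (1949/250) = 39900/1949 ≈ 20.472
Retention S: 1000/CN − 10 with CN=20.472 → S = 15500/399 ≈ 38.847 in
Ia = 0.2·(15500/399) = 3100/399 in ≈ 7.769 in
Excess rainfall: 12.840 − 7.769 = 5.071 in; P > Ia so Q > 0
Q = (50579/9975)²/((50579/9975) + 15500/399) = (2558235241/99500625)/(438079/9975) = 2558235241/4369838025 in ≈ 0.585 in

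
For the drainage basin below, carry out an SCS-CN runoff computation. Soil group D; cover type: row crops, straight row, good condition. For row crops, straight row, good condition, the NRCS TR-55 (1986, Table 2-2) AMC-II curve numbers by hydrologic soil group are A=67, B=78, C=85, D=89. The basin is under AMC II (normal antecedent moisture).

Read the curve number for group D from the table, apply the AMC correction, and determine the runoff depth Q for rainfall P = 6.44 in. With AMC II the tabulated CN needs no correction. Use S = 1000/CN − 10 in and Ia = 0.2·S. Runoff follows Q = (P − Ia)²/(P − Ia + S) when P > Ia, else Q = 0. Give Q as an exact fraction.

NRCS table: row crops, straight row, good condition, soil group D → CN(II) = 89
AMC II — tabulated CN = 89 applies directly.
S = 1000/89 − 10 = 110/89 in ≈ 1.236 in
Initial abstraction Ia = S/5 = (110/89)/5 = 22/89 ≈ 0.247 in
Excess rainfall: 6.440 − 0.247 = 6.193 in; P > Ia so Q > 0
Runoff Q = (P−Ia)²/(P−Ia+S) = (6.193)²/(6.193+1.236) = 189860841/36777025 ≈ 5.162 in

Q = 189860841/36777025 in ≈ 5.162 in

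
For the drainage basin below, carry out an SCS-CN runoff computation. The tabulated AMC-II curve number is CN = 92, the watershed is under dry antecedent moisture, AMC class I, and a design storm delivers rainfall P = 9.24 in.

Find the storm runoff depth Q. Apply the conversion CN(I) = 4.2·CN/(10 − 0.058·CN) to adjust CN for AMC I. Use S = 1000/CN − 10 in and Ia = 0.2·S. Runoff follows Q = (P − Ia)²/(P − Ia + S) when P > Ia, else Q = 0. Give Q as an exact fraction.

Q = 11357804329/1588743975 in ≈ 7.149 in

Adjust CN=92 to AMC I: 4.2·92/(10 − 0.058·92) → (1932/5) ÷ (583/125) = 48300/583 ≈ 82.847
S = 1000/(48300/583) − 10 = 1000/483 in ≈ 2.070 in
Ia = 0.2S: 0.2·2.070 = 0.414 in (exactly 200/483)
P − Ia = 9.240 − 0.414 = 106573/12075 ≈ 8.826 in (> 0, runoff occurs)
Runoff Q = (P−Ia)²/(P−Ia+S) = (8.826)²/(8.826+2.070) = 11357804329/1588743975 ≈ 7.149 in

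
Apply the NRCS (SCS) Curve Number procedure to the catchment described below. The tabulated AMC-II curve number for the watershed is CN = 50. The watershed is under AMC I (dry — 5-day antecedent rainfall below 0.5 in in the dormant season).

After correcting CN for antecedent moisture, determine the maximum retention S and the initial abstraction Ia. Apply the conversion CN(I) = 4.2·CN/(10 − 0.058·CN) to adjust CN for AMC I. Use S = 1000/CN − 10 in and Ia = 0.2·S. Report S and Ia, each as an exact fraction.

S = 500/21 in ≈ 23.810 in; Ia = 100/21 in ≈ 4.762 in

Dry (AMC I): CN(I) = 4.2·50/(10 − 0.058·50) = 210/(71/10) = 2100/71 ≈ 29.577
Retention S: 1000/CN − 10 with CN=29.577 → S = 500/21 ≈ 23.810 in
Ia = 0.2S: 0.2·23.810 = 4.762 in (exactly 100/21)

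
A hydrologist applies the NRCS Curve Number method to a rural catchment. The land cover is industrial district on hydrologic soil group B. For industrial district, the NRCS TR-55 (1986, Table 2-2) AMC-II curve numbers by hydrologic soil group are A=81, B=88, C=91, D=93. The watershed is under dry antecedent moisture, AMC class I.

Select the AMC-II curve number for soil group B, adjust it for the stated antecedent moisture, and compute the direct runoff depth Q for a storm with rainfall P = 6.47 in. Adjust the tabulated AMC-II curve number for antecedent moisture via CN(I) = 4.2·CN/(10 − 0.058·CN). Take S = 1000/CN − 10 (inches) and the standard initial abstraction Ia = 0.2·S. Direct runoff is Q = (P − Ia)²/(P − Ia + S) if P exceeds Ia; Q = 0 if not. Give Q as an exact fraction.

Q = 2008742761/537606300 in ≈ 3.736 in

NRCS table: industrial district, soil group B → CN(II) = 88
Dry (AMC I): CN(I) = 4.2·88/(10 − 0.058·88) = (1848/5)/(612/125) = 3850/51 ≈ 75.490
S = 1000/(3850/51) − 10 = 250/77 in ≈ 3.247 in
Initial abstraction Ia = S/5 = (250/77)/5 = 50/77 ≈ 0.649 in
P − Ia = 6.470 − 0.649 = 44819/7700 ≈ 5.821 in (> 0, runoff occurs)
Q = (44819/7700)²/((44819/7700) + 250/77) = (2008742761/59290000)/(69819/7700) = 2008742761/537606300 in ≈ 3.736 in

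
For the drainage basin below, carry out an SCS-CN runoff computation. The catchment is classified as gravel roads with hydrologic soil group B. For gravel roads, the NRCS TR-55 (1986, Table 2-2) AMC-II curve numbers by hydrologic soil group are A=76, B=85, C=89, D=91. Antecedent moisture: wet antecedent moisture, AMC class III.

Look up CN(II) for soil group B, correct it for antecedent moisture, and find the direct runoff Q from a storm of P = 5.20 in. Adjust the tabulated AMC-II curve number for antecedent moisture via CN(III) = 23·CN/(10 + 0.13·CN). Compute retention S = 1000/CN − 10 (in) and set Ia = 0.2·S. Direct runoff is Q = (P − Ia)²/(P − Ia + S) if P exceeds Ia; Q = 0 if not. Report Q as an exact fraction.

NRCS table: gravel roads, soil group B → CN(II) = 85
CN(III) from CN(II)=85: (23·85)/(10 + 0.13·85) = 39100/421 ≈ 92.874
S = 1000/(39100/421) − 10 = 300/391 in ≈ 0.767 in
Ia = 0.2·(300/391) = 60/391 in ≈ 0.153 in
P − Ia = 5.200 − 0.153 = 9866/1955 ≈ 5.047 in (> 0, runoff occurs)
Q: (9866/1955)² ÷ (11366/1955) = 48668978/11110265 in (≈ 4.381 in)

Q = 48668978/11110265 in ≈ 4.381 in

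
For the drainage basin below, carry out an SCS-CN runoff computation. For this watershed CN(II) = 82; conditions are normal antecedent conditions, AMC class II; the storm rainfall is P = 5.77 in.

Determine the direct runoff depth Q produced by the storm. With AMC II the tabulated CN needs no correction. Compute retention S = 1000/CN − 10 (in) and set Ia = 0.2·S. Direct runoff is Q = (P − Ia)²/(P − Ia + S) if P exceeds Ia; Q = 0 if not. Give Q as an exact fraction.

Q = 477728449/126513700 in ≈ 3.776 in

Average conditions: CN = 82 (no AMC adjustment).
Max retention: S = 1000/82 − 10 = 90/41 in (≈ 2.195 in)
Initial abstraction Ia = S/5 = (90/41)/5 = 18/41 ≈ 0.439 in
Since P=5.770 > Ia=0.439: effective rainfall P−Ia = 21857/4100 in
Q: (21857/4100)² ÷ (30857/4100) = 477728449/126513700 in (≈ 3.776 in)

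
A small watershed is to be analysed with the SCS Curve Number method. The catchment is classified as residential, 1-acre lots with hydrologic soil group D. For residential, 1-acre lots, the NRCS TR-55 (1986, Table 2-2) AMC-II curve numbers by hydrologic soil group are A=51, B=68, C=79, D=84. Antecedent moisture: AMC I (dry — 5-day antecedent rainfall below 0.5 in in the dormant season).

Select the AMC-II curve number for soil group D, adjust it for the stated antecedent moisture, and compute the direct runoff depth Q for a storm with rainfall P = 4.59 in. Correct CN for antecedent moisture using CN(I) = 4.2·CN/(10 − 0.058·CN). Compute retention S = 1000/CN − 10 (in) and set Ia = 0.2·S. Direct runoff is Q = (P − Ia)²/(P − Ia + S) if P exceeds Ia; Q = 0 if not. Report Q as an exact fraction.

Q = 26379931561/15982677900 in ≈ 1.651 in

NRCS table: residential, 1-acre lots, soil group D → CN(II) = 84
Dry (AMC I): CN(I) = 4.2·84/(10 − 0.058·84) = (1764/5)/(641/125) = 44100/641 ≈ 68.799
Max retention: S = 1000/(44100/641) − 10 = 2000/441 in (≈ 4.535 in)
Initial abstraction Ia = S/5 = (2000/441)/5 = 400/441 ≈ 0.907 in
Since P=4.590 > Ia=0.907: effective rainfall P−Ia = 162419/44100 in
Q = (162419/44100)²/((162419/44100) + 2000/441) = (26379931561/1944810000)/(362419/44100) = 26379931561/15982677900 in ≈ 1.651 in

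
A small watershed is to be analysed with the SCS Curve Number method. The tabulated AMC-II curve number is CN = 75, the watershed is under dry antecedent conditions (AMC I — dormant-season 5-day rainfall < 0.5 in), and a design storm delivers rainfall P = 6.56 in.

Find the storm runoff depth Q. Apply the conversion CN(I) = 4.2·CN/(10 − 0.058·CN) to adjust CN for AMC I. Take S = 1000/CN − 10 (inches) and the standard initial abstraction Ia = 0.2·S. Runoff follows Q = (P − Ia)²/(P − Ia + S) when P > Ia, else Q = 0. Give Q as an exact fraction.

Q = 15335056/8005725 in ≈ 1.916 in

CN(I) from CN(II)=75: (4.2·75)/(10 − 0.058·75) = 6300/113 ≈ 55.752
S = 1000/(6300/113) − 10 = 500/63 in ≈ 7.937 in
Initial abstraction Ia = S/5 = (500/63)/5 = 100/63 ≈ 1.587 in
Since P=6.560 > Ia=1.587: effective rainfall P−Ia = 7832/1575 in
Runoff Q = (P−Ia)²/(P−Ia+S) = (4.973)²/(4.973+7.937) = 15335056/8005725 ≈ 1.916 in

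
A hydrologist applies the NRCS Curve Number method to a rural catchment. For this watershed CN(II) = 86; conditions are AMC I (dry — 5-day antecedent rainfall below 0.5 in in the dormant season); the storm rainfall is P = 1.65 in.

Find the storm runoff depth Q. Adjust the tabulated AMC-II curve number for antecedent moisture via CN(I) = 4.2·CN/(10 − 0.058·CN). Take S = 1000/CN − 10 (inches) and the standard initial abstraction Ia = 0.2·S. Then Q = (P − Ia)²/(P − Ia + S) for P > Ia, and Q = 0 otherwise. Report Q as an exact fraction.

Q = 5094049/31623060 in ≈ 0.161 in

Adjust CN=86 to AMC I: 4.2·86/(10 − 0.058·86) → (1806/5) ÷ (1253/250) = 12900/179 ≈ 72.067
S = 1000/(12900/179) − 10 = 500/129 in ≈ 3.876 in
Initial abstraction Ia = S/5 = (500/129)/5 = 100/129 ≈ 0.775 in
P − Ia = 1.650 − 0.775 = 2257/2580 ≈ 0.875 in (> 0, runoff occurs)
Runoff Q = (P−Ia)²/(P−Ia+S) = (0.875)²/(0.875+3.876) = 5094049/31623060 ≈ 0.161 in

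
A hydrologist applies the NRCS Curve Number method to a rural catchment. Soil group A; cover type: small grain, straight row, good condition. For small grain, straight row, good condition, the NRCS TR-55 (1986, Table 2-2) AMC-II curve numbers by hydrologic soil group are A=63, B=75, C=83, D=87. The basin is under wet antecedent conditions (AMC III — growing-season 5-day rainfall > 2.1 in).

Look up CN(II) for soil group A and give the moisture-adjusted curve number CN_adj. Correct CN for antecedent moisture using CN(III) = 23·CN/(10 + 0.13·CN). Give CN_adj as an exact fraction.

NRCS table: small grain, straight row, good condition, soil group A → CN(II) = 63
Adjust CN=63 to AMC III: 23·63/(10 + 0.13·63) → 1449 ÷ (1819/100) = 144900/1819 ≈ 79.659

CN_adj = 144900/1819 ≈ 79.659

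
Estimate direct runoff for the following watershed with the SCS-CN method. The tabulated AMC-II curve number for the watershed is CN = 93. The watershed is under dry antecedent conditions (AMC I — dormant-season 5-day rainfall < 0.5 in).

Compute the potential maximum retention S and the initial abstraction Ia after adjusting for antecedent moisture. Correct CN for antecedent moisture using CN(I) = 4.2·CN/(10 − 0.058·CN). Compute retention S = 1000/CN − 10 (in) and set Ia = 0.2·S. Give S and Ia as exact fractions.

Adjust CN=93 to AMC I: 4.2·93/(10 − 0.058·93) → (1953/5) ÷ (2303/500) = 27900/329 ≈ 84.802
Retention S: 1000/CN − 10 with CN=84.802 → S = 500/279 ≈ 1.792 in
Ia = 0.2·(500/279) = 100/279 in ≈ 0.358 in

S = 500/279 in ≈ 1.792 in; Ia = 100/279 in ≈ 0.358 in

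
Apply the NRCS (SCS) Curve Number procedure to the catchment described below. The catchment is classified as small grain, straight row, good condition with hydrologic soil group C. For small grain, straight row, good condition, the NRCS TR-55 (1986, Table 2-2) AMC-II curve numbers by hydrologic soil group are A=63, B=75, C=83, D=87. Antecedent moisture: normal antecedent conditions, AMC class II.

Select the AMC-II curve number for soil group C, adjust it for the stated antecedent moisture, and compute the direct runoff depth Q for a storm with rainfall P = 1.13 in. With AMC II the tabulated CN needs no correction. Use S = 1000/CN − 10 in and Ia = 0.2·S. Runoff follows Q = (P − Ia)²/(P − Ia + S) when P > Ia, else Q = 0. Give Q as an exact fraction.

Q = 35748441/190725700 in ≈ 0.187 in

NRCS table: small grain, straight row, good condition, soil group C → CN(II) = 83
AMC II — tabulated CN = 83 applies directly.
S = 1000/83 − 10 = 170/83 in ≈ 2.048 in
Initial abstraction Ia = S/5 = (170/83)/5 = 34/83 ≈ 0.410 in
P − Ia = 1.130 − 0.410 = 5979/8300 ≈ 0.720 in (> 0, runoff occurs)
Q: (5979/8300)² ÷ (22979/8300) = 35748441/190725700 in (≈ 0.187 in)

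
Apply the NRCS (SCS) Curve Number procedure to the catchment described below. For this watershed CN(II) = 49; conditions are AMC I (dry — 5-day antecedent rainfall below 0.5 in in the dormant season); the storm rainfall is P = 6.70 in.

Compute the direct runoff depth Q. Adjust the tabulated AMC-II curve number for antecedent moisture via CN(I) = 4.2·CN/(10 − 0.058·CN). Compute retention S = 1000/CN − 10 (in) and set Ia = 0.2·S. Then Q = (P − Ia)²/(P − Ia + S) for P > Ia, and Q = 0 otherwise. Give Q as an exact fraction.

Q = 35772361/312064830 in ≈ 0.115 in

Adjust CN=49 to AMC I: 4.2·49/(10 − 0.058·49) → (1029/5) ÷ (3579/500) = 34300/1193 ≈ 28.751
Retention S: 1000/CN − 10 with CN=28.751 → S = 8500/343 ≈ 24.781 in
Ia = 0.2S: 0.2·24.781 = 4.956 in (exactly 1700/343)
Excess rainfall: 6.700 − 4.956 = 1.744 in; P > Ia so Q > 0
Runoff Q = (P−Ia)²/(P−Ia+S) = (1.744)²/(1.744+24.781) = 35772361/312064830 ≈ 0.115 in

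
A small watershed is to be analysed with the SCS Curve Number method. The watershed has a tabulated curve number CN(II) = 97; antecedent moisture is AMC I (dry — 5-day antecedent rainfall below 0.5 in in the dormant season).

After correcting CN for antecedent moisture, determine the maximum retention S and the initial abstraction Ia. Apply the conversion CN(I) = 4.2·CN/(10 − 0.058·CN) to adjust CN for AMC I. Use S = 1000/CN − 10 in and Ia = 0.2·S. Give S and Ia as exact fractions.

S = 500/679 in ≈ 0.736 in; Ia = 100/679 in ≈ 0.147 in

Adjust CN=97 to AMC I: 4.2·97/(10 − 0.058·97) → (2037/5) ÷ (2187/500) = 67900/729 ≈ 93.141
S = 1000/(67900/729) − 10 = 500/679 in ≈ 0.736 in
Ia = 0.2S: 0.2·0.736 = 0.147 in (exactly 100/679)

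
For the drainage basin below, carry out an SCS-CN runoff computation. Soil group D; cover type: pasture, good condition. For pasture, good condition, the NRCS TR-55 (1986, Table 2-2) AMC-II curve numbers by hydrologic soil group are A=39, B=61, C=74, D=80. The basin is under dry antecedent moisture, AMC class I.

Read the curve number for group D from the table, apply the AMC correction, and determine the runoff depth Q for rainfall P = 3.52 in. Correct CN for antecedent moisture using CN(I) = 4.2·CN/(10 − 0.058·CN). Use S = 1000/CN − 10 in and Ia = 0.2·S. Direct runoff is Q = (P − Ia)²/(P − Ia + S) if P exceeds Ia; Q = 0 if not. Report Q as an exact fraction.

NRCS table: pasture, good condition, soil group D → CN(II) = 80
CN(I) from CN(II)=80: (4.2·80)/(10 − 0.058·80) = 4200/67 ≈ 62.687
Max retention: S = 1000/(4200/67) − 10 = 125/21 in (≈ 5.952 in)
Ia = 0.2S: 0.2·5.952 = 1.190 in (exactly 25/21)
Since P=3.520 > Ia=1.190: effective rainfall P−Ia = 1223/525 in
Q = (1223/525)²/((1223/525) + 125/21) = (1495729/275625)/(4348/525) = 1495729/2282700 in ≈ 0.655 in

Q = 1495729/2282700 in ≈ 0.655 in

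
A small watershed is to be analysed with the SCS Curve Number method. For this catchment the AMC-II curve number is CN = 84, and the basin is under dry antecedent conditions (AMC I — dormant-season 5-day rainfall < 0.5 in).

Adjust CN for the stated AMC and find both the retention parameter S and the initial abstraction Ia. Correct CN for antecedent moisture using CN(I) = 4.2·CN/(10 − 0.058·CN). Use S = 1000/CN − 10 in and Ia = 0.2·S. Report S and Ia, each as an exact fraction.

S = 2000/441 in ≈ 4.535 in; Ia = 400/441 in ≈ 0.907 in

CN(I) from CN(II)=84: (4.2·84)/(10 − 0.058·84) = 44100/641 ≈ 68.799
Max retention: S = 1000/(44100/641) − 10 = 2000/441 in (≈ 4.535 in)
Ia = 0.2·(2000/441) = 400/441 in ≈ 0.907 in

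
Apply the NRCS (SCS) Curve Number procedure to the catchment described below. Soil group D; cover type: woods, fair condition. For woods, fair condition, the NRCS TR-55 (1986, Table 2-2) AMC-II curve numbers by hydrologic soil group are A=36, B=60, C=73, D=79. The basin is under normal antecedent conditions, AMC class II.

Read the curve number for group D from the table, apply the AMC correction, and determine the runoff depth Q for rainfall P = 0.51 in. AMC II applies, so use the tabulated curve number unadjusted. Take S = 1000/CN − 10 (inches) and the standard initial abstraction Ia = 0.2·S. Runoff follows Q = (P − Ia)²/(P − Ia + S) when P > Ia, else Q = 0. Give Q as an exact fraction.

NRCS table: woods, fair condition, soil group D → CN(II) = 79
Average conditions: CN = 79 (no AMC adjustment).
S = 1000/79 − 10 = 210/79 in ≈ 2.658 in
Ia = 0.2·(210/79) = 42/79 in ≈ 0.532 in
P = 0.510 ≤ Ia = 0.532 in: entire storm abstracted, Q = 0.

Q = 0 in ≈ 0.000 in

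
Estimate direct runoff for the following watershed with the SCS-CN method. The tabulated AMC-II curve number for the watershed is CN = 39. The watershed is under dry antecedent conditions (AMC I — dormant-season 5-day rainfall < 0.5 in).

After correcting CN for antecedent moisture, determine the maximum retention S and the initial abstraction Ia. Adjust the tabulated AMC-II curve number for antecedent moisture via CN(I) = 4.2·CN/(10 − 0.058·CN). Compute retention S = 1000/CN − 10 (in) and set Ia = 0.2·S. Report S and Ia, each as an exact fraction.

Dry (AMC I): CN(I) = 4.2·39/(10 − 0.058·39) = (819/5)/(3869/500) = 81900/3869 ≈ 21.168
Max retention: S = 1000/(81900/3869) − 10 = 30500/819 in (≈ 37.241 in)
Ia = 0.2S: 0.2·37.241 = 7.448 in (exactly 6100/819)

S = 30500/819 in ≈ 37.241 in; Ia = 6100/819 in ≈ 7.448 in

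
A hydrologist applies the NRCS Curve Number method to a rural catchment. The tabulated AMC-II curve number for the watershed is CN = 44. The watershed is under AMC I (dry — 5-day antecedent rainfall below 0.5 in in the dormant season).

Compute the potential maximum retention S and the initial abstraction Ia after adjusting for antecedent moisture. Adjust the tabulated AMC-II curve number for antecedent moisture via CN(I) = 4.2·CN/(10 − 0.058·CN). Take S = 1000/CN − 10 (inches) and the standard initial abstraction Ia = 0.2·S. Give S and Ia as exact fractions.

Dry (AMC I): CN(I) = 4.2·44/(10 − 0.058·44) = (924/5)/(931/125) = 3300/133 ≈ 24.812
Max retention: S = 1000/(3300/133) − 10 = 1000/33 in (≈ 30.303 in)
Initial abstraction Ia = S/5 = (1000/33)/5 = 200/33 ≈ 6.061 in

S = 1000/33 in ≈ 30.303 in; Ia = 200/33 in ≈ 6.061 in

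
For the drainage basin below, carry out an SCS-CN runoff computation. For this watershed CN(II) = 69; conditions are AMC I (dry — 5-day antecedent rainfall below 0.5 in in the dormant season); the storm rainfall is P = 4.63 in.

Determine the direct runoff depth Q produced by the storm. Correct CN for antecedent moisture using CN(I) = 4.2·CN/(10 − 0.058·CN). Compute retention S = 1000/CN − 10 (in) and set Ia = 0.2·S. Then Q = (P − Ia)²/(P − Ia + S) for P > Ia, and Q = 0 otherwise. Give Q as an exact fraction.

Dry (AMC I): CN(I) = 4.2·69/(10 − 0.058·69) = (1449/5)/(2999/500) = 144900/2999 ≈ 48.316
Retention S: 1000/CN − 10 with CN=48.316 → S = 15500/1449 ≈ 10.697 in
Ia = 0.2·(15500/1449) = 3100/1449 in ≈ 2.139 in
P − Ia = 4.630 − 2.139 = 360887/144900 ≈ 2.491 in (> 0, runoff occurs)
Q = (360887/144900)²/((360887/144900) + 15500/1449) = (130239426769/20996010000)/(1910887/144900) = 130239426769/276887526300 in ≈ 0.470 in

Q = 130239426769/276887526300 in ≈ 0.470 in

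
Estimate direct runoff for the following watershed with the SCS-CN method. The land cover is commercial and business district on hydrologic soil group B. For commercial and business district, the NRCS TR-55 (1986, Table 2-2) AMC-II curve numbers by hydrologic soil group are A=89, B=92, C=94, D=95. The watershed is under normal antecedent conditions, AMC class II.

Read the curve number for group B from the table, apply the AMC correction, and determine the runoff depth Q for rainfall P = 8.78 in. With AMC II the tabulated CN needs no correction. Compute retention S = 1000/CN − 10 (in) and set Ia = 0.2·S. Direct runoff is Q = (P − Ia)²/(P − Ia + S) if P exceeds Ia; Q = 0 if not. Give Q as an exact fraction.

NRCS table: commercial and business district, soil group B → CN(II) = 92
Average conditions: CN = 92 (no AMC adjustment).
Max retention: S = 1000/92 − 10 = 20/23 in (≈ 0.870 in)
Initial abstraction Ia = S/5 = (20/23)/5 = 4/23 ≈ 0.174 in
P − Ia = 8.780 − 0.174 = 9897/1150 ≈ 8.606 in (> 0, runoff occurs)
Runoff Q = (P−Ia)²/(P−Ia+S) = (8.606)²/(8.606+0.870) = 97950609/12531550 ≈ 7.816 in

Q = 97950609/12531550 in ≈ 7.816 in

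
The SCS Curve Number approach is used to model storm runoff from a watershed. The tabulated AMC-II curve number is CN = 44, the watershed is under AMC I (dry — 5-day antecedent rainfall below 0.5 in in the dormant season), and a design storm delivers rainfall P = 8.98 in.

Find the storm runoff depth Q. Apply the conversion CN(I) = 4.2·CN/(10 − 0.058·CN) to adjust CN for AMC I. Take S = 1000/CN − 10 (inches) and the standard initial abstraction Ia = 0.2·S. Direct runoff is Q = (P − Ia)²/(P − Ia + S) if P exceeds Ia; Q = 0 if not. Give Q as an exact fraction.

CN(I) from CN(II)=44: (4.2·44)/(10 − 0.058·44) = 3300/133 ≈ 24.812
Retention S: 1000/CN − 10 with CN=24.812 → S = 1000/33 ≈ 30.303 in
Initial abstraction Ia = S/5 = (1000/33)/5 = 200/33 ≈ 6.061 in
Since P=8.980 > Ia=6.061: effective rainfall P−Ia = 4817/1650 in
Runoff Q = (P−Ia)²/(P−Ia+S) = (2.919)²/(2.919+30.303) = 23203489/90448050 ≈ 0.257 in

Q = 23203489/90448050 in ≈ 0.257 in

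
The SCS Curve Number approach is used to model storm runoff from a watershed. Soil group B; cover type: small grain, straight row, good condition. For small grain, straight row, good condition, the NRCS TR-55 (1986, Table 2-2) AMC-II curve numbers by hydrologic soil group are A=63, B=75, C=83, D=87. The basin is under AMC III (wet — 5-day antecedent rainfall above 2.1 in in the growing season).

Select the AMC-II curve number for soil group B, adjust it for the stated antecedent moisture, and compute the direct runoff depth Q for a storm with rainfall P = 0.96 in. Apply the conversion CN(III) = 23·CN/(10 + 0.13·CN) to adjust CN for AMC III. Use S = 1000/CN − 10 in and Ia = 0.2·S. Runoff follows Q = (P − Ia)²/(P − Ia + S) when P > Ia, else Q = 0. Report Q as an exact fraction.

NRCS table: small grain, straight row, good condition, soil group B → CN(II) = 75
CN(III) from CN(II)=75: (23·75)/(10 + 0.13·75) = 6900/79 ≈ 87.342
Max retention: S = 1000/(6900/79) − 10 = 100/69 in (≈ 1.449 in)
Ia = 0.2·(100/69) = 20/69 in ≈ 0.290 in
Excess rainfall: 0.960 − 0.290 = 0.670 in; P > Ia so Q > 0
Q = (1156/1725)²/((1156/1725) + 100/69) = (1336336/2975625)/(3656/1725) = 167042/788325 in ≈ 0.212 in

Q = 167042/788325 in ≈ 0.212 in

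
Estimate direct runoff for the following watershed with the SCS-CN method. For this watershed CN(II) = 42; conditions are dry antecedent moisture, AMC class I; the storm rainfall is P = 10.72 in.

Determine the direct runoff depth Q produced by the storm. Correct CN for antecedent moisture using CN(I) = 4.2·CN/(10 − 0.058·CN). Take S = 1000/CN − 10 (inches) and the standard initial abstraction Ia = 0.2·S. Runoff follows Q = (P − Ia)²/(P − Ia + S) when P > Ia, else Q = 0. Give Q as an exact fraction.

Q = 521848336/1125068175 in ≈ 0.464 in

Adjust CN=42 to AMC I: 4.2·42/(10 − 0.058·42) → (882/5) ÷ (1891/250) = 44100/1891 ≈ 23.321
Retention S: 1000/CN − 10 with CN=23.321 → S = 14500/441 ≈ 32.880 in
Ia = 0.2S: 0.2·32.880 = 6.576 in (exactly 2900/441)
P − Ia = 10.720 − 6.576 = 45688/11025 ≈ 4.144 in (> 0, runoff occurs)
Q = (45688/11025)²/((45688/11025) + 14500/441) = (2087393344/121550625)/(408188/11025) = 521848336/1125068175 in ≈ 0.464 in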